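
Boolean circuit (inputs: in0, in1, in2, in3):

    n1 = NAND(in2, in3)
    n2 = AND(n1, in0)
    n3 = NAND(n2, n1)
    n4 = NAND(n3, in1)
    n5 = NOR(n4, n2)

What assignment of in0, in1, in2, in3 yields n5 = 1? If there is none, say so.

in0=0, in1=1, in2=0, in3=0

n5 = NOR(n4, n2) must be 1, so both n4 = 0 and n2 = 0.
n4 = NAND(n3, in1) must be 0, so both n3 = 1 and in1 = 1.
n2 = AND(n1, in0) must be 0, so at least one of n1, in0 is 0.
Check with in0=0, in1=1, in2=0, in3=0:
n1 = NAND(in2, in3) = NAND(0, 0) = 1
n2 = AND(n1, in0) = AND(1, 0) = 0
n3 = NAND(n2, n1) = NAND(0, 1) = 1
n4 = NAND(n3, in1) = NAND(1, 1) = 0
n5 = NOR(n4, n2) = NOR(0, 0) = 1
So n5 = 1 as required.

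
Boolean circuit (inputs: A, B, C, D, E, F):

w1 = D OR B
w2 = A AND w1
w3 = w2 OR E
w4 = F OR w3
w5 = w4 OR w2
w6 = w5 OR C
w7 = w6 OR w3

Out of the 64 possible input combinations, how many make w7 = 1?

59

w7 = w6 OR w3 must be 1, so at least one of w6, w3 is 1.
Enumerating the 64 input combinations, 59 give w7 = 1 and 5 give w7 = 0.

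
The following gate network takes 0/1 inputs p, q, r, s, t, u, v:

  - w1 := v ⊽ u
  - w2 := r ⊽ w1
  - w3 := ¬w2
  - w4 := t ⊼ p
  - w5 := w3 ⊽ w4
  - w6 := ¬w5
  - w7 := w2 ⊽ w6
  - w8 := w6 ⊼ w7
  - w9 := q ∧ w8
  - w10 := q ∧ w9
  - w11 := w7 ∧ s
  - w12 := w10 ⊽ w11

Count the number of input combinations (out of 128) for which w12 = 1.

64

w12 = w10 ⊽ w11 must be 1, so both w10 = 0 and w11 = 0.
Enumerating the 128 input combinations, 64 give w12 = 1 and 64 give w12 = 0.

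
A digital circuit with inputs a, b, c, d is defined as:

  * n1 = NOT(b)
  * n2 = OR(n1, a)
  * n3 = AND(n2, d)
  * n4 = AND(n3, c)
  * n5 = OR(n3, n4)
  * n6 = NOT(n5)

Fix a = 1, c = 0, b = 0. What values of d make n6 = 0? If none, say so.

d=1

n6 = NOT(n5) must be 0, so n5 = 1.
Check with a = 1, c = 0, b = 0 and d=1:
n1 = NOT(b) = NOT 0 = 1
n2 = OR(n1, a) = OR(1, 1) = 1
n3 = AND(n2, d) = AND(1, 1) = 1
n4 = AND(n3, c) = AND(1, 0) = 0
n5 = OR(n3, n4) = OR(1, 0) = 1
n6 = NOT(n5) = NOT 1 = 0
So n6 = 0.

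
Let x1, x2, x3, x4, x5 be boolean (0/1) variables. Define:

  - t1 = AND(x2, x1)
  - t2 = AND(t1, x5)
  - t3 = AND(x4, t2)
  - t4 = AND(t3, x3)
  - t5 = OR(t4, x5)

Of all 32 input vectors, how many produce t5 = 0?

16

t5 = OR(t4, x5) must be 0, so both t4 = 0 and x5 = 0.
Enumerating the 32 input combinations, 16 give t5 = 0 and 16 give t5 = 1.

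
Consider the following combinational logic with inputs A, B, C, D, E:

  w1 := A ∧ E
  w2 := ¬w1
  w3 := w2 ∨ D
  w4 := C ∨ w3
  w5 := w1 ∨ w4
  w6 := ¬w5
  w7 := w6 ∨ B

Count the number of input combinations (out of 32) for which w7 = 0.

16

w7 = w6 ∨ B must be 0, so both w6 = 0 and B = 0.
Enumerating the 32 input combinations, 16 give w7 = 0 and 16 give w7 = 1.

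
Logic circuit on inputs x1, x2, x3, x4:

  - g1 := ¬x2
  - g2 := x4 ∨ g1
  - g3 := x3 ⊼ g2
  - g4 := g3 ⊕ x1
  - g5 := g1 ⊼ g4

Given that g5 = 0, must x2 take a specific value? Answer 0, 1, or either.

g5 = g1 ⊼ g4 must be 0, so both g1 = 1 and g4 = 1.
Every assignment with g5 = 0 has x2 = 0; there are 4 such assignment(s).
  x1=0, x2=0, x3=0, x4=0
  x1=0, x2=0, x3=0, x4=1
  x1=1, x2=0, x3=1, x4=0
  x1=1, x2=0, x3=1, x4=1

0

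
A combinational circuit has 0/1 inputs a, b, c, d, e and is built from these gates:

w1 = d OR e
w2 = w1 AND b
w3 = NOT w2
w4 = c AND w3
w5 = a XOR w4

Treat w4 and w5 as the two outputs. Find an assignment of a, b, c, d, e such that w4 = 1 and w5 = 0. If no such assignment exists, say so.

a=1, b=0, c=1, d=1, e=1

Check with a=1, b=0, c=1, d=1, e=1:
w1 = d OR e = 1 OR 1 = 1
w2 = w1 AND b = 1 AND 0 = 0
w3 = NOT w2 = NOT 0 = 1
w4 = c AND w3 = 1 AND 1 = 1
w5 = a XOR w4 = 1 XOR 1 = 0
So w4 = 1 and w5 = 0.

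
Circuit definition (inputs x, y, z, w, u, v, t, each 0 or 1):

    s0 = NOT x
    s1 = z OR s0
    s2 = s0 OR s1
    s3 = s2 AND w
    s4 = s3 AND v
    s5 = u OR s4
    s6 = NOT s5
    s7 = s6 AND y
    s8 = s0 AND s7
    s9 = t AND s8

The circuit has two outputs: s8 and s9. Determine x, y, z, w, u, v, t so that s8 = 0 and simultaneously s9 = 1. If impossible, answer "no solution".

Across all 128 input combinations, none give both s8 = 0 and s9 = 1.

no solution exists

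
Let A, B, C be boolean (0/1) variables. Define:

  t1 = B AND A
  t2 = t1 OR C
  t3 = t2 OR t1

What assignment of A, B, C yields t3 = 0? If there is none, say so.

A=1, B=0, C=0

Check with A=1, B=0, C=0:
t1 = B AND A = 0 AND 1 = 0
t2 = t1 OR C = 0 OR 0 = 0
t3 = t2 OR t1 = 0 OR 0 = 0
So t3 = 0 as required.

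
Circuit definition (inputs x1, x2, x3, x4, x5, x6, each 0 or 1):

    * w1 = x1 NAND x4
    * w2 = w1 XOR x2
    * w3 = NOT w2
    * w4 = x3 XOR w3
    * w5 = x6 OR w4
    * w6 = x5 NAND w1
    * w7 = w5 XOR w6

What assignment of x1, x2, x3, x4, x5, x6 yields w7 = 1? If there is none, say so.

w7 = w5 XOR w6 must be 1, so w5 and w6 differ.
Check with x1=1 x2=0 x3=0 x4=0 x5=1 x6=1:
w1 = x1 NAND x4 = 1 NAND 0 = 1
w2 = w1 XOR x2 = 1 XOR 0 = 1
w3 = NOT w2 = NOT 1 = 0
w4 = x3 XOR w3 = 0 XOR 0 = 0
w5 = x6 OR w4 = 1 OR 0 = 1
w6 = x5 NAND w1 = 1 NAND 1 = 0
w7 = w5 XOR w6 = 1 XOR 0 = 1
So w7 = 1 as required.

x1=1 x2=0 x3=0 x4=0 x5=1 x6=1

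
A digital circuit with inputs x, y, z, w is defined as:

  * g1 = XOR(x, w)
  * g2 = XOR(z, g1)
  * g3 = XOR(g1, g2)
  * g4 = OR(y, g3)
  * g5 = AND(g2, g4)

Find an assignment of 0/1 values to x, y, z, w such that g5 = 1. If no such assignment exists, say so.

g5 = AND(g2, g4) must be 1, so both g2 = 1 and g4 = 1.
Check with x=0 y=1 z=0 w=1:
g1 = XOR(x, w) = XOR(0, 1) = 1
g2 = XOR(z, g1) = XOR(0, 1) = 1
g3 = XOR(g1, g2) = XOR(1, 1) = 0
g4 = OR(y, g3) = OR(1, 0) = 1
g5 = AND(g2, g4) = AND(1, 1) = 1
So g5 = 1 as required.

x=0 y=1 z=0 w=1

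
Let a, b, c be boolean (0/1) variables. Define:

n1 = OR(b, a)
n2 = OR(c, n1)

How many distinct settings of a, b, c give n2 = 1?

n2 = OR(c, n1) must be 1, so at least one of c, n1 is 1.
Enumerating the 8 input combinations, 7 give n2 = 1 and 1 give n2 = 0.

7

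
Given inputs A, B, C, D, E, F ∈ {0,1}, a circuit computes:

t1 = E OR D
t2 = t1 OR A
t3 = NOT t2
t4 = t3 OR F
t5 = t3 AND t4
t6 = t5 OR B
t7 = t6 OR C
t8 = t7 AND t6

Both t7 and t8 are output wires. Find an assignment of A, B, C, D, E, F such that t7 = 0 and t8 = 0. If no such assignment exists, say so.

Check with A=0, B=0, C=0, D=0, E=1, F=1:
t1 = E OR D = 1 OR 0 = 1
t2 = t1 OR A = 1 OR 0 = 1
t3 = NOT t2 = NOT 1 = 0
t4 = t3 OR F = 0 OR 1 = 1
t5 = t3 AND t4 = 0 AND 1 = 0
t6 = t5 OR B = 0 OR 0 = 0
t7 = t6 OR C = 0 OR 0 = 0
t8 = t7 AND t6 = 0 AND 0 = 0
So t7 = 0 and t8 = 0.

A=0, B=0, C=0, D=0, E=1, F=1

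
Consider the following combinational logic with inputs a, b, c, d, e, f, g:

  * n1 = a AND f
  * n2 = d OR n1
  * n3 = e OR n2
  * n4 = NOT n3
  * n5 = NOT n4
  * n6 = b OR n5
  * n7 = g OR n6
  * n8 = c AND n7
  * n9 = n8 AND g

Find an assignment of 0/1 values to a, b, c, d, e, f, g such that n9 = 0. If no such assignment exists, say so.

n9 = n8 AND g must be 0, so at least one of n8, g is 0.
Check with a=1 b=0 c=1 d=0 e=1 f=0 g=0:
n1 = a AND f = 1 AND 0 = 0
n2 = d OR n1 = 0 OR 0 = 0
n3 = e OR n2 = 1 OR 0 = 1
n4 = NOT n3 = NOT 1 = 0
n5 = NOT n4 = NOT 0 = 1
n6 = b OR n5 = 0 OR 1 = 1
n7 = g OR n6 = 0 OR 1 = 1
n8 = c AND n7 = 1 AND 1 = 1
n9 = n8 AND g = 1 AND 0 = 0
So n9 = 0 as required.

a=1 b=0 c=1 d=0 e=1 f=0 g=0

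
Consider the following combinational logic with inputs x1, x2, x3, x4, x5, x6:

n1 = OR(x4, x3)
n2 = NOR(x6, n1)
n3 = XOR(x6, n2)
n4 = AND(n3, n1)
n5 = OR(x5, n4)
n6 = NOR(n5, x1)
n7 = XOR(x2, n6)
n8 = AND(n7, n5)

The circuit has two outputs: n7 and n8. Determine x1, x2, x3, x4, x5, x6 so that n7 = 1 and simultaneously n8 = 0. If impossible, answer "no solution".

Check with x1=0, x2=0, x3=0, x4=0, x5=0, x6=1:
n1 = OR(x4, x3) = OR(0, 0) = 0
n2 = NOR(x6, n1) = NOR(1, 0) = 0
n3 = XOR(x6, n2) = XOR(1, 0) = 1
n4 = AND(n3, n1) = AND(1, 0) = 0
n5 = OR(x5, n4) = OR(0, 0) = 0
n6 = NOR(n5, x1) = NOR(0, 0) = 1
n7 = XOR(x2, n6) = XOR(0, 1) = 1
n8 = AND(n7, n5) = AND(1, 0) = 0
So n7 = 1 and n8 = 0.

x1=0, x2=0, x3=0, x4=0, x5=0, x6=1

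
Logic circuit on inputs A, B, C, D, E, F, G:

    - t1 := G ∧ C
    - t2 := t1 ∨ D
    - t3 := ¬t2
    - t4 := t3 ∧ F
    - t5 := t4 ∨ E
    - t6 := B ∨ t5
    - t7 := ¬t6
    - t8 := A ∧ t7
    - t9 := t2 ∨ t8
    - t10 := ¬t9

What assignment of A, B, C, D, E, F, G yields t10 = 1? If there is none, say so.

A=1 B=0 C=1 D=0 E=1 F=0 G=0

t10 = ¬t9 must be 1, so t9 = 0.
t9 = t2 ∨ t8 must be 0, so both t2 = 0 and t8 = 0.
Check with A=1 B=0 C=1 D=0 E=1 F=0 G=0:
t1 = G ∧ C = 0 ∧ 1 = 0
t2 = t1 ∨ D = 0 ∨ 0 = 0
t3 = ¬t2 = ¬0 = 1
t4 = t3 ∧ F = 1 ∧ 0 = 0
t5 = t4 ∨ E = 0 ∨ 1 = 1
t6 = B ∨ t5 = 0 ∨ 1 = 1
t7 = ¬t6 = ¬1 = 0
t8 = A ∧ t7 = 1 ∧ 0 = 0
t9 = t2 ∨ t8 = 0 ∨ 0 = 0
t10 = ¬t9 = ¬0 = 1
So t10 = 1 as required.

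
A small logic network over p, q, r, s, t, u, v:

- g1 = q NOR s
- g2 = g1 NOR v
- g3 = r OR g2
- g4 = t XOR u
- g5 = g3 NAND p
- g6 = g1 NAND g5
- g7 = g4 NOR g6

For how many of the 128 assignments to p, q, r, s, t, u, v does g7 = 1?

12

g7 = g4 NOR g6 must be 1, so both g4 = 0 and g6 = 0.
g4 = t XOR u must be 0, so t and u are equal.
Enumerating the 128 input combinations, 12 give g7 = 1 and 116 give g7 = 0.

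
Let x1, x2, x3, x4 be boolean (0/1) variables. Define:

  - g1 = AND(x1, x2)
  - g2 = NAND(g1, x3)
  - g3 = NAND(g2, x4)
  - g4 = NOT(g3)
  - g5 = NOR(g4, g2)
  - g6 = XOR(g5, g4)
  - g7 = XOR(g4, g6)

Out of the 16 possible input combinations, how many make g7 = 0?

g7 = XOR(g4, g6) must be 0, so g4 and g6 are equal.
Enumerating the 16 input combinations, 14 give g7 = 0 and 2 give g7 = 1.

14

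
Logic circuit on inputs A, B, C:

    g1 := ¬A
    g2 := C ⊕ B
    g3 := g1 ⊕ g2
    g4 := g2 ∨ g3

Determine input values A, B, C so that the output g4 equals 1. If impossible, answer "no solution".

Check with A=1, B=1, C=0:
g1 = ¬A = ¬1 = 0
g2 = C ⊕ B = 0 ⊕ 1 = 1
g3 = g1 ⊕ g2 = 0 ⊕ 1 = 1
g4 = g2 ∨ g3 = 1 ∨ 1 = 1
So g4 = 1 as required.

A=1, B=1, C=0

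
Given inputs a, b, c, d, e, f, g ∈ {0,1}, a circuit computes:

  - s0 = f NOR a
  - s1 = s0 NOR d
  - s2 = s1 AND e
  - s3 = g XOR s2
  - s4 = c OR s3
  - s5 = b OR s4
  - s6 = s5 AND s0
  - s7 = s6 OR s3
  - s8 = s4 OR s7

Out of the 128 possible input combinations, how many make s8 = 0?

s8 = s4 OR s7 must be 0, so both s4 = 0 and s7 = 0.
s4 = c OR s3 must be 0, so both c = 0 and s3 = 0.
Enumerating the 128 input combinations, 28 give s8 = 0 and 100 give s8 = 1.

28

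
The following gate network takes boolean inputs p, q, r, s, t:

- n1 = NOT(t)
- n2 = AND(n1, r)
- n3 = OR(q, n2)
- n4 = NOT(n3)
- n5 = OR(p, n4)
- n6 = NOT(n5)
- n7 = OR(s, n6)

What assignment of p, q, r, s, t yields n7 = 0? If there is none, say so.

p=1 q=0 r=0 s=0 t=1

n7 = OR(s, n6) must be 0, so both s = 0 and n6 = 0.
n6 = NOT(n5) must be 0, so n5 = 1.
Check with p=1 q=0 r=0 s=0 t=1:
n1 = NOT(t) = NOT 1 = 0
n2 = AND(n1, r) = AND(0, 0) = 0
n3 = OR(q, n2) = OR(0, 0) = 0
n4 = NOT(n3) = NOT 0 = 1
n5 = OR(p, n4) = OR(1, 1) = 1
n6 = NOT(n5) = NOT 1 = 0
n7 = OR(s, n6) = OR(0, 0) = 0
So n7 = 0 as required.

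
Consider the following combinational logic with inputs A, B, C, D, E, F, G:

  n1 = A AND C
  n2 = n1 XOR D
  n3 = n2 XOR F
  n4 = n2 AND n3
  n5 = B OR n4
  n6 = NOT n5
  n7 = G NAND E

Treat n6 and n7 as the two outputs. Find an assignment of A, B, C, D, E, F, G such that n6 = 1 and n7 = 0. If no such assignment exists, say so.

A=1, B=0, C=0, D=0, E=1, F=1, G=1

Check with A=1, B=0, C=0, D=0, E=1, F=1, G=1:
n1 = A AND C = 1 AND 0 = 0
n2 = n1 XOR D = 0 XOR 0 = 0
n3 = n2 XOR F = 0 XOR 1 = 1
n4 = n2 AND n3 = 0 AND 1 = 0
n5 = B OR n4 = 0 OR 0 = 0
n6 = NOT n5 = NOT 0 = 1
n7 = G NAND E = 1 NAND 1 = 0
So n6 = 1 and n7 = 0.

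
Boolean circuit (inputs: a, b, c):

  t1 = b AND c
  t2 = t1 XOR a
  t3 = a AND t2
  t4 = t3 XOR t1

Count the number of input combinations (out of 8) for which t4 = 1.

t4 = t3 XOR t1 must be 1, so t3 and t1 differ.
Enumerating the 8 input combinations, 5 give t4 = 1 and 3 give t4 = 0.

5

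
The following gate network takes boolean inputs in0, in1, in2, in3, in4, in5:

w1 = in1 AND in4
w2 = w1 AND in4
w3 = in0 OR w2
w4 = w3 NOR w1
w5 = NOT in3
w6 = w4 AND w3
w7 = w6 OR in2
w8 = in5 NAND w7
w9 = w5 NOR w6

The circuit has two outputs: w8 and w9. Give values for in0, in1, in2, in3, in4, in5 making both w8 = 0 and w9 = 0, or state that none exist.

Check with in0=0 in1=1 in2=1 in3=0 in4=0 in5=1:
w1 = in1 AND in4 = 1 AND 0 = 0
w2 = w1 AND in4 = 0 AND 0 = 0
w3 = in0 OR w2 = 0 OR 0 = 0
w4 = w3 NOR w1 = 0 NOR 0 = 1
w5 = NOT in3 = NOT 0 = 1
w6 = w4 AND w3 = 1 AND 0 = 0
w7 = w6 OR in2 = 0 OR 1 = 1
w8 = in5 NAND w7 = 1 NAND 1 = 0
w9 = w5 NOR w6 = 1 NOR 0 = 0
So w8 = 0 and w9 = 0.

in0=0 in1=1 in2=1 in3=0 in4=0 in5=1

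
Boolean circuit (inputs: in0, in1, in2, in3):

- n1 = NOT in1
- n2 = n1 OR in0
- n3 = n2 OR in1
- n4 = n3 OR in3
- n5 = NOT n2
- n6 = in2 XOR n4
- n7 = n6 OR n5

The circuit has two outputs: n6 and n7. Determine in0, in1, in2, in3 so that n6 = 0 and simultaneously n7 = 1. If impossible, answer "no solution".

Check with in0=0, in1=1, in2=1, in3=1:
n1 = NOT in1 = NOT 1 = 0
n2 = n1 OR in0 = 0 OR 0 = 0
n3 = n2 OR in1 = 0 OR 1 = 1
n4 = n3 OR in3 = 1 OR 1 = 1
n5 = NOT n2 = NOT 0 = 1
n6 = in2 XOR n4 = 1 XOR 1 = 0
n7 = n6 OR n5 = 0 OR 1 = 1
So n6 = 0 and n7 = 1.

in0=0, in1=1, in2=1, in3=1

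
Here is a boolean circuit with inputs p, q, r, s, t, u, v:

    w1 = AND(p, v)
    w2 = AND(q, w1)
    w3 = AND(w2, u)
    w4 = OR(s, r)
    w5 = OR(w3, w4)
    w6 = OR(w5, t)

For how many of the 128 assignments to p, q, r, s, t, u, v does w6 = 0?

15

w6 = OR(w5, t) must be 0, so both w5 = 0 and t = 0.
Enumerating the 128 input combinations, 15 give w6 = 0 and 113 give w6 = 1.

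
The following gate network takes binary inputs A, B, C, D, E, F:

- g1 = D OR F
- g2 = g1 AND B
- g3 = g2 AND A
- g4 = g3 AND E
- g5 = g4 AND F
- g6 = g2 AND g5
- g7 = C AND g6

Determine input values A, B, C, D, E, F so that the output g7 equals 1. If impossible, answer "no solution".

g7 = C AND g6 must be 1, so both C = 1 and g6 = 1.
Check with A=1, B=1, C=1, D=0, E=1, F=1:
g1 = D OR F = 0 OR 1 = 1
g2 = g1 AND B = 1 AND 1 = 1
g3 = g2 AND A = 1 AND 1 = 1
g4 = g3 AND E = 1 AND 1 = 1
g5 = g4 AND F = 1 AND 1 = 1
g6 = g2 AND g5 = 1 AND 1 = 1
g7 = C AND g6 = 1 AND 1 = 1
So g7 = 1 as required.

A=1, B=1, C=1, D=0, E=1, F=1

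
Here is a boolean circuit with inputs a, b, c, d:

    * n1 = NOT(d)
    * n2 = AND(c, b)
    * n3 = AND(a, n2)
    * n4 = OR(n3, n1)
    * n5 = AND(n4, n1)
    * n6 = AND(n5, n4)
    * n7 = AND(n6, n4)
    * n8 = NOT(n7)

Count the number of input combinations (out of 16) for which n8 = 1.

n8 = NOT(n7) must be 1, so n7 = 0.
n7 = AND(n6, n4) must be 0, so at least one of n6, n4 is 0.
Enumerating the 16 input combinations, 8 give n8 = 1 and 8 give n8 = 0.

8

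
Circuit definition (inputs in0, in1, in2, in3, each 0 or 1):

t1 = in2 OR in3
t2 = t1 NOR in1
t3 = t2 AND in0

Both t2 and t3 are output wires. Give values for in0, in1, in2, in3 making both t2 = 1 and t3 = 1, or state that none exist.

Check with in0=1, in1=0, in2=0, in3=0:
t1 = in2 OR in3 = 0 OR 0 = 0
t2 = t1 NOR in1 = 0 NOR 0 = 1
t3 = t2 AND in0 = 1 AND 1 = 1
So t2 = 1 and t3 = 1.

in0=1, in1=0, in2=0, in3=0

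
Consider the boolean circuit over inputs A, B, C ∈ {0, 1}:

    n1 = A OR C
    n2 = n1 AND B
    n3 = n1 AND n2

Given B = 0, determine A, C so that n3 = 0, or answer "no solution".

n3 = n1 AND n2 must be 0, so at least one of n1, n2 is 0.
Check with B = 0 and A=0, C=1:
n1 = A OR C = 0 OR 1 = 1
n2 = n1 AND B = 1 AND 0 = 0
n3 = n1 AND n2 = 1 AND 0 = 0
So n3 = 0.

A=0 C=1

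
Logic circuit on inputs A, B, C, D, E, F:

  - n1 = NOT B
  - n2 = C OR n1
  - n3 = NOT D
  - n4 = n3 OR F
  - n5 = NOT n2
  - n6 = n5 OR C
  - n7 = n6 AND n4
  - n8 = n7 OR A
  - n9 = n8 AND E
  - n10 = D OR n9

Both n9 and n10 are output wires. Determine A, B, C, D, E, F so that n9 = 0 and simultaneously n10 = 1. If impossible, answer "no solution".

Check with A=1, B=0, C=1, D=1, E=0, F=1:
n1 = NOT B = NOT 0 = 1
n2 = C OR n1 = 1 OR 1 = 1
n3 = NOT D = NOT 1 = 0
n4 = n3 OR F = 0 OR 1 = 1
n5 = NOT n2 = NOT 1 = 0
n6 = n5 OR C = 0 OR 1 = 1
n7 = n6 AND n4 = 1 AND 1 = 1
n8 = n7 OR A = 1 OR 1 = 1
n9 = n8 AND E = 1 AND 0 = 0
n10 = D OR n9 = 1 OR 0 = 1
So n9 = 0 and n10 = 1.

A=1, B=0, C=1, D=1, E=0, F=1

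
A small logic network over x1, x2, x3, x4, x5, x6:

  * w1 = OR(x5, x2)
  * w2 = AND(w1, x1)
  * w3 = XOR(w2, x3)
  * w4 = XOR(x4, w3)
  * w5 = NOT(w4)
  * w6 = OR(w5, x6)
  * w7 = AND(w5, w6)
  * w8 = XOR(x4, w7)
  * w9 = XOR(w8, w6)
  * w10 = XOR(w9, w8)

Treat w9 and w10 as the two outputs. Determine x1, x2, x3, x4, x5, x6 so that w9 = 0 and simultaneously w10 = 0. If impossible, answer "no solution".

Check with x1=0 x2=1 x3=1 x4=0 x5=0 x6=0:
w1 = OR(x5, x2) = OR(0, 1) = 1
w2 = AND(w1, x1) = AND(1, 0) = 0
w3 = XOR(w2, x3) = XOR(0, 1) = 1
w4 = XOR(x4, w3) = XOR(0, 1) = 1
w5 = NOT(w4) = NOT 1 = 0
w6 = OR(w5, x6) = OR(0, 0) = 0
w7 = AND(w5, w6) = AND(0, 0) = 0
w8 = XOR(x4, w7) = XOR(0, 0) = 0
w9 = XOR(w8, w6) = XOR(0, 0) = 0
w10 = XOR(w9, w8) = XOR(0, 0) = 0
So w9 = 0 and w10 = 0.

x1=0 x2=1 x3=1 x4=0 x5=0 x6=0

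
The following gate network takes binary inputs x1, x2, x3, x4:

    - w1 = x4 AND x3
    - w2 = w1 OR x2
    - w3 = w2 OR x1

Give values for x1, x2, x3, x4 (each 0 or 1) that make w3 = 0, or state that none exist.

w3 = w2 OR x1 must be 0, so both w2 = 0 and x1 = 0.
Check with x1=0, x2=0, x3=0, x4=1:
w1 = x4 AND x3 = 1 AND 0 = 0
w2 = w1 OR x2 = 0 OR 0 = 0
w3 = w2 OR x1 = 0 OR 0 = 0
So w3 = 0 as required.

x1=0, x2=0, x3=0, x4=1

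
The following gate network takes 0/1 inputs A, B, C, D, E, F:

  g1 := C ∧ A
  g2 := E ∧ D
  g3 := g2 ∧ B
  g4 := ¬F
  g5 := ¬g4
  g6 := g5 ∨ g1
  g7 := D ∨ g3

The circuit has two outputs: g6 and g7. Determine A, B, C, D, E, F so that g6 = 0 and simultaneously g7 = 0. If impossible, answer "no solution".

A=0, B=0, C=1, D=0, E=0, F=0

Check with A=0, B=0, C=1, D=0, E=0, F=0:
g1 = C ∧ A = 1 ∧ 0 = 0
g2 = E ∧ D = 0 ∧ 0 = 0
g3 = g2 ∧ B = 0 ∧ 0 = 0
g4 = ¬F = ¬0 = 1
g5 = ¬g4 = ¬1 = 0
g6 = g5 ∨ g1 = 0 ∨ 0 = 0
g7 = D ∨ g3 = 0 ∨ 0 = 0
So g6 = 0 and g7 = 0.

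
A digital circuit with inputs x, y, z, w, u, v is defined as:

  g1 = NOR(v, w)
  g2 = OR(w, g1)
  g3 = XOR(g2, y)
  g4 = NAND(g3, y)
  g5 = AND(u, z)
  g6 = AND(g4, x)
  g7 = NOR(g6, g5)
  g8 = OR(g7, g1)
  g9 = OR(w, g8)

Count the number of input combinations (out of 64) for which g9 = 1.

g9 = OR(w, g8) must be 1, so at least one of w, g8 is 1.
Enumerating the 64 input combinations, 57 give g9 = 1 and 7 give g9 = 0.

57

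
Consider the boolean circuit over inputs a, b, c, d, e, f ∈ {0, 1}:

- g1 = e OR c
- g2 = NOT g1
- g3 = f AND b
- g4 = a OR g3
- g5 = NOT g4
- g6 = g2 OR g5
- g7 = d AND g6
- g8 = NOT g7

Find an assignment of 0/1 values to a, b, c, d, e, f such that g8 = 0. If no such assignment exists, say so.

a=0 b=1 c=1 d=1 e=1 f=0

g8 = NOT g7 must be 0, so g7 = 1.
Check with a=0 b=1 c=1 d=1 e=1 f=0:
g1 = e OR c = 1 OR 1 = 1
g2 = NOT g1 = NOT 1 = 0
g3 = f AND b = 0 AND 1 = 0
g4 = a OR g3 = 0 OR 0 = 0
g5 = NOT g4 = NOT 0 = 1
g6 = g2 OR g5 = 0 OR 1 = 1
g7 = d AND g6 = 1 AND 1 = 1
g8 = NOT g7 = NOT 1 = 0
So g8 = 0 as required.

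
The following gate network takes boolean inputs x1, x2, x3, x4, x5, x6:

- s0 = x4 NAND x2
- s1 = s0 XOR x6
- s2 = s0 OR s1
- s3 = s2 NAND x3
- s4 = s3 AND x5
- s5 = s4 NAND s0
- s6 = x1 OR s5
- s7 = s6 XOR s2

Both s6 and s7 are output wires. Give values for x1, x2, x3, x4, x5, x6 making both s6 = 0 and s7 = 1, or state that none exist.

x1=0, x2=0, x3=0, x4=1, x5=1, x6=0

Check with x1=0, x2=0, x3=0, x4=1, x5=1, x6=0:
s0 = x4 NAND x2 = 1 NAND 0 = 1
s1 = s0 XOR x6 = 1 XOR 0 = 1
s2 = s0 OR s1 = 1 OR 1 = 1
s3 = s2 NAND x3 = 1 NAND 0 = 1
s4 = s3 AND x5 = 1 AND 1 = 1
s5 = s4 NAND s0 = 1 NAND 1 = 0
s6 = x1 OR s5 = 0 OR 0 = 0
s7 = s6 XOR s2 = 0 XOR 1 = 1
So s6 = 0 and s7 = 1.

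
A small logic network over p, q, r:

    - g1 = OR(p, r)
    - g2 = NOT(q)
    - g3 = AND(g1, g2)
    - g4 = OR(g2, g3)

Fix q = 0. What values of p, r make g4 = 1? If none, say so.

g4 = OR(g2, g3) must be 1, so at least one of g2, g3 is 1.
Check with q = 0 and p=0, r=0:
g1 = OR(p, r) = OR(0, 0) = 0
g2 = NOT(q) = NOT 0 = 1
g3 = AND(g1, g2) = AND(0, 1) = 0
g4 = OR(g2, g3) = OR(1, 0) = 1
So g4 = 1.

p=0 r=0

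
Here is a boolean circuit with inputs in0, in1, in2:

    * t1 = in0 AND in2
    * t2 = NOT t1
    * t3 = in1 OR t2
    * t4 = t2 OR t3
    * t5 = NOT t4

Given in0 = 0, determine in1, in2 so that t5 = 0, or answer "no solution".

Check with in0 = 0 and in1=1, in2=0:
t1 = in0 AND in2 = 0 AND 0 = 0
t2 = NOT t1 = NOT 0 = 1
t3 = in1 OR t2 = 1 OR 1 = 1
t4 = t2 OR t3 = 1 OR 1 = 1
t5 = NOT t4 = NOT 1 = 0
So t5 = 0.

in1=1, in2=0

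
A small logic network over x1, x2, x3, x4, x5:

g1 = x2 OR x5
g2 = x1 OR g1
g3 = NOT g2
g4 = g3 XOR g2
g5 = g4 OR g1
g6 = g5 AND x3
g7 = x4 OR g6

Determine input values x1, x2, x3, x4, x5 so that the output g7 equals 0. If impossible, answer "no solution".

x1=1, x2=0, x3=0, x4=0, x5=1

g7 = x4 OR g6 must be 0, so both x4 = 0 and g6 = 0.
Check with x1=1, x2=0, x3=0, x4=0, x5=1:
g1 = x2 OR x5 = 0 OR 1 = 1
g2 = x1 OR g1 = 1 OR 1 = 1
g3 = NOT g2 = NOT 1 = 0
g4 = g3 XOR g2 = 0 XOR 1 = 1
g5 = g4 OR g1 = 1 OR 1 = 1
g6 = g5 AND x3 = 1 AND 0 = 0
g7 = x4 OR g6 = 0 OR 0 = 0
So g7 = 0 as required.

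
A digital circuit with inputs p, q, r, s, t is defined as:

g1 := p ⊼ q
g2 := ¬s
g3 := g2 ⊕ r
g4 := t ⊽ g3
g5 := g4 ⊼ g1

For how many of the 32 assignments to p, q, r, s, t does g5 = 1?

26

g5 = g4 ⊼ g1 must be 1, so at least one of g4, g1 is 0.
Enumerating the 32 input combinations, 26 give g5 = 1 and 6 give g5 = 0.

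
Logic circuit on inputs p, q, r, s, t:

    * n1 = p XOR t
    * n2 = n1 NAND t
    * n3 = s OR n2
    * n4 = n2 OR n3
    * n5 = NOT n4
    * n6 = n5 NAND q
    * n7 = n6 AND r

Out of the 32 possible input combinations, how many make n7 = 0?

n7 = n6 AND r must be 0, so at least one of n6, r is 0.
Enumerating the 32 input combinations, 17 give n7 = 0 and 15 give n7 = 1.

17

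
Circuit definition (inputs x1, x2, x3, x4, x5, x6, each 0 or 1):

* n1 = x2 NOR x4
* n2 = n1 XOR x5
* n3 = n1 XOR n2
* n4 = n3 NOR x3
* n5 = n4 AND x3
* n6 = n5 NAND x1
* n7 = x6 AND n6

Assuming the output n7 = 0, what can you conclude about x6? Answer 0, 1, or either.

0

n7 = x6 AND n6 must be 0, so at least one of x6, n6 is 0.
Every assignment with n7 = 0 has x6 = 0; there are 32 such assignment(s).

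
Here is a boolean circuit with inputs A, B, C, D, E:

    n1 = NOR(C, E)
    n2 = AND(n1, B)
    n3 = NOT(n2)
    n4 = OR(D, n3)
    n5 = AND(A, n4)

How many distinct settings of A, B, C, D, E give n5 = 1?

15

n5 = AND(A, n4) must be 1, so both A = 1 and n4 = 1.
n4 = OR(D, n3) must be 1, so at least one of D, n3 is 1.
Enumerating the 32 input combinations, 15 give n5 = 1 and 17 give n5 = 0.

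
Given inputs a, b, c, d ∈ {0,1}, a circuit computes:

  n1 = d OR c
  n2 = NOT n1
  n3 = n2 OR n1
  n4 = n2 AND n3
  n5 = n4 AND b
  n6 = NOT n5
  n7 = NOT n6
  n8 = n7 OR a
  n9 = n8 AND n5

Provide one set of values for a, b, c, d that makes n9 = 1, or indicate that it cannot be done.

a=0, b=1, c=0, d=0

n9 = n8 AND n5 must be 1, so both n8 = 1 and n5 = 1.
n8 = n7 OR a must be 1, so at least one of n7, a is 1.
Check with a=0, b=1, c=0, d=0:
n1 = d OR c = 0 OR 0 = 0
n2 = NOT n1 = NOT 0 = 1
n3 = n2 OR n1 = 1 OR 0 = 1
n4 = n2 AND n3 = 1 AND 1 = 1
n5 = n4 AND b = 1 AND 1 = 1
n6 = NOT n5 = NOT 1 = 0
n7 = NOT n6 = NOT 0 = 1
n8 = n7 OR a = 1 OR 0 = 1
n9 = n8 AND n5 = 1 AND 1 = 1
So n9 = 1 as required.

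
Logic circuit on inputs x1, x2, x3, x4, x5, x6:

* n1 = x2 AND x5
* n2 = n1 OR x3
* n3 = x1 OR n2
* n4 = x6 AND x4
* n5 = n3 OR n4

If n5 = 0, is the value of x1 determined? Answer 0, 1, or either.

0

n5 = n3 OR n4 must be 0, so both n3 = 0 and n4 = 0.
n3 = x1 OR n2 must be 0, so both x1 = 0 and n2 = 0.
n4 = x6 AND x4 must be 0, so at least one of x6, x4 is 0.
Every assignment with n5 = 0 has x1 = 0; there are 9 such assignment(s).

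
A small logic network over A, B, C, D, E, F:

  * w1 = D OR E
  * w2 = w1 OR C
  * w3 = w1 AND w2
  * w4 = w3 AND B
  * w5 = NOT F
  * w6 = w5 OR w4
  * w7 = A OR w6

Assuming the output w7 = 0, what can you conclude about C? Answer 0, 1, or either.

either

Both values of C occur among assignments with w7 = 0:
  C=0: A=0, B=0, C=0, D=0, E=0, F=1
  C=1: A=0, B=0, C=1, D=0, E=0, F=1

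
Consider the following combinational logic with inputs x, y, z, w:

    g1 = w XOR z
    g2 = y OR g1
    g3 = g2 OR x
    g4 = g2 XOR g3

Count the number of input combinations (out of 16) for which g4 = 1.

2

g4 = g2 XOR g3 must be 1, so g2 and g3 differ.
Enumerating the 16 input combinations, 2 give g4 = 1 and 14 give g4 = 0.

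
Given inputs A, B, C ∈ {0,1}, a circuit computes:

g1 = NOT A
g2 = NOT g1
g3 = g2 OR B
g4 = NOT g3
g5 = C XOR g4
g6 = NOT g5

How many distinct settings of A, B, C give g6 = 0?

4

g6 = NOT g5 must be 0, so g5 = 1.
g5 = C XOR g4 must be 1, so C and g4 differ.
Satisfying assignments:
  A=0, B=0, C=0
  A=0, B=1, C=1
  A=1, B=0, C=1
  A=1, B=1, C=1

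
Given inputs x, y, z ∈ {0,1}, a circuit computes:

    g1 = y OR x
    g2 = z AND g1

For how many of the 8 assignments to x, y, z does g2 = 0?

5

g2 = z AND g1 must be 0, so at least one of z, g1 is 0.
Enumerating the 8 input combinations, 5 give g2 = 0 and 3 give g2 = 1.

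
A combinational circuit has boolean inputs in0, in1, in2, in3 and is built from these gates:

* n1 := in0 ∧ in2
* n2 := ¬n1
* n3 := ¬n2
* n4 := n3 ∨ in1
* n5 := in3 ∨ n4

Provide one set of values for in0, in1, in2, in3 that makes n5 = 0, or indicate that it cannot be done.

n5 = in3 ∨ n4 must be 0, so both in3 = 0 and n4 = 0.
Check with in0=1, in1=0, in2=0, in3=0:
n1 = in0 ∧ in2 = 1 ∧ 0 = 0
n2 = ¬n1 = ¬0 = 1
n3 = ¬n2 = ¬1 = 0
n4 = n3 ∨ in1 = 0 ∨ 0 = 0
n5 = in3 ∨ n4 = 0 ∨ 0 = 0
So n5 = 0 as required.

in0=1, in1=0, in2=0, in3=0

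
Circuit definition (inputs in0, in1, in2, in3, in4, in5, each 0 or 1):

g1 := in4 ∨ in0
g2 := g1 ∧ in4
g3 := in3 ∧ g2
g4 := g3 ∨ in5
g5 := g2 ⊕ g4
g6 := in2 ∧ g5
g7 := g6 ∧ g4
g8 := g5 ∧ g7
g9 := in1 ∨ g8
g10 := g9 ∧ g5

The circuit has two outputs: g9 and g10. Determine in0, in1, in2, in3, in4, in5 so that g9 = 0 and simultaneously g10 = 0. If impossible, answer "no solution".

Check with in0=0, in1=0, in2=0, in3=0, in4=0, in5=1:
g1 = in4 ∨ in0 = 0 ∨ 0 = 0
g2 = g1 ∧ in4 = 0 ∧ 0 = 0
g3 = in3 ∧ g2 = 0 ∧ 0 = 0
g4 = g3 ∨ in5 = 0 ∨ 1 = 1
g5 = g2 ⊕ g4 = 0 ⊕ 1 = 1
g6 = in2 ∧ g5 = 0 ∧ 1 = 0
g7 = g6 ∧ g4 = 0 ∧ 1 = 0
g8 = g5 ∧ g7 = 1 ∧ 0 = 0
g9 = in1 ∨ g8 = 0 ∨ 0 = 0
g10 = g9 ∧ g5 = 0 ∧ 1 = 0
So g9 = 0 and g10 = 0.

in0=0, in1=0, in2=0, in3=0, in4=0, in5=1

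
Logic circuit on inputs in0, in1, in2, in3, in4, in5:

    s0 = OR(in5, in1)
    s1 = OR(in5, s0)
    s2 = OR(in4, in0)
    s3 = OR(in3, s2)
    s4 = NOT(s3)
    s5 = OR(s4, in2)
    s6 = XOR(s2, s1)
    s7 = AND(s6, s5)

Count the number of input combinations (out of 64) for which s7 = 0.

s7 = AND(s6, s5) must be 0, so at least one of s6, s5 is 0.
Enumerating the 64 input combinations, 49 give s7 = 0 and 15 give s7 = 1.

49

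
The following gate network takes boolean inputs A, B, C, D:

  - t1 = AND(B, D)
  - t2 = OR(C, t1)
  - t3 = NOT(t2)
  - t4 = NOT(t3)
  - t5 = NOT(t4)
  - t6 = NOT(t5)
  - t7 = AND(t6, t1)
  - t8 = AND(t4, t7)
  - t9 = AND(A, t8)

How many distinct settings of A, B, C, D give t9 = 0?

14

t9 = AND(A, t8) must be 0, so at least one of A, t8 is 0.
Enumerating the 16 input combinations, 14 give t9 = 0 and 2 give t9 = 1.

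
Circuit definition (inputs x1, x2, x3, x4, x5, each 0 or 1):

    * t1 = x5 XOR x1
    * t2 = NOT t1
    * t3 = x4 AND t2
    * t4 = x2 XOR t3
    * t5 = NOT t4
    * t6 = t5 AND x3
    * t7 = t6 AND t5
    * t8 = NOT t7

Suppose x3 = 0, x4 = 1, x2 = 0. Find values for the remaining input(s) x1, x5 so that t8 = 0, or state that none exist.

With x3 = 0, x4 = 1, x2 = 0 fixed, none of the 4 settings of x1, x5 give t8 = 0.
For example, with x1=1, x5=0:
t1 = x5 XOR x1 = 0 XOR 1 = 1
t2 = NOT t1 = NOT 1 = 0
t3 = x4 AND t2 = 1 AND 0 = 0
t4 = x2 XOR t3 = 0 XOR 0 = 0
t5 = NOT t4 = NOT 0 = 1
t6 = t5 AND x3 = 1 AND 0 = 0
t7 = t6 AND t5 = 0 AND 1 = 0
t8 = NOT t7 = NOT 0 = 1
giving t8 = 1 ≠ 0.

no solution exists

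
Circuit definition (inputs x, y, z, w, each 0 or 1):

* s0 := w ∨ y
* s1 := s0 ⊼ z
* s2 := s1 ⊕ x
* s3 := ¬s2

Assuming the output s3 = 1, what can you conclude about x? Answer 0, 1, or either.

either

Both values of x occur among assignments with s3 = 1:
  x=0: x=0, y=0, z=1, w=1
  x=1: x=1, y=0, z=0, w=0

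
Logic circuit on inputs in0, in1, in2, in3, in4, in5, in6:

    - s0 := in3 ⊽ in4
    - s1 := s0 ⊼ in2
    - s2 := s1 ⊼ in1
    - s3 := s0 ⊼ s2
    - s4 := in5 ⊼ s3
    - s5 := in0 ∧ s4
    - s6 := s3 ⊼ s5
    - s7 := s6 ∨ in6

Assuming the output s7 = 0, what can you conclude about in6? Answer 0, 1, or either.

0

s7 = s6 ∨ in6 must be 0, so both s6 = 0 and in6 = 0.
s6 = s3 ⊼ s5 must be 0, so both s3 = 1 and s5 = 1.
s3 = s0 ⊼ s2 must be 1, so at least one of s0, s2 is 0.
Every assignment with s7 = 0 has in6 = 0; there are 13 such assignment(s).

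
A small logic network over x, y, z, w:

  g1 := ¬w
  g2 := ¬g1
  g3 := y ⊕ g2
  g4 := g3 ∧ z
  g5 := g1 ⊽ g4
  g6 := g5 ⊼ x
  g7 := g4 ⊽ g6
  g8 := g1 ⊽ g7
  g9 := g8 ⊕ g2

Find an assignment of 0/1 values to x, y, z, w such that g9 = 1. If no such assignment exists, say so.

x=1, y=1, z=0, w=1

g9 = g8 ⊕ g2 must be 1, so g8 and g2 differ.
Check with x=1, y=1, z=0, w=1:
g1 = ¬w = ¬1 = 0
g2 = ¬g1 = ¬0 = 1
g3 = y ⊕ g2 = 1 ⊕ 1 = 0
g4 = g3 ∧ z = 0 ∧ 0 = 0
g5 = g1 ⊽ g4 = 0 ⊽ 0 = 1
g6 = g5 ⊼ x = 1 ⊼ 1 = 0
g7 = g4 ⊽ g6 = 0 ⊽ 0 = 1
g8 = g1 ⊽ g7 = 0 ⊽ 1 = 0
g9 = g8 ⊕ g2 = 0 ⊕ 1 = 1
So g9 = 1 as required.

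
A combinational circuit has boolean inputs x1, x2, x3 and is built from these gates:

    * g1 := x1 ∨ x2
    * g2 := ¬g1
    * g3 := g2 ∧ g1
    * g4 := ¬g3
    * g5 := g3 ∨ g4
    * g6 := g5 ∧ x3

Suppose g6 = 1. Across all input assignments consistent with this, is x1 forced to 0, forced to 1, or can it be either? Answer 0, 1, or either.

either

Both values of x1 occur among assignments with g6 = 1:
  x1=0: x1=0, x2=0, x3=1
  x1=1: x1=1, x2=0, x3=1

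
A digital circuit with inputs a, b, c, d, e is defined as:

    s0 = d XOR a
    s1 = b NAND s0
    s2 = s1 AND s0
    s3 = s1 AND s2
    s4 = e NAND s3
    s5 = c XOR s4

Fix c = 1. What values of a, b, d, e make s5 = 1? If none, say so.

a=0 b=0 d=1 e=1

s5 = c XOR s4 must be 1, so c and s4 differ.
Check with c = 1 and a=0, b=0, d=1, e=1:
s0 = d XOR a = 1 XOR 0 = 1
s1 = b NAND s0 = 0 NAND 1 = 1
s2 = s1 AND s0 = 1 AND 1 = 1
s3 = s1 AND s2 = 1 AND 1 = 1
s4 = e NAND s3 = 1 NAND 1 = 0
s5 = c XOR s4 = 1 XOR 0 = 1
So s5 = 1.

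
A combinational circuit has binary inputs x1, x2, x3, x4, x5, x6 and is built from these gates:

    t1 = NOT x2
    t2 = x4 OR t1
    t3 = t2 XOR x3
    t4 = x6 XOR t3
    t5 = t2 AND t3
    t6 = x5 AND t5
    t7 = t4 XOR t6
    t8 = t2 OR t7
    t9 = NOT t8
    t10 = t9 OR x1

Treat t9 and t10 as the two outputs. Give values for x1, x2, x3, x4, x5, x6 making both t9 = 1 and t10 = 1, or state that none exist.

Check with x1=1 x2=1 x3=1 x4=0 x5=0 x6=1:
t1 = NOT x2 = NOT 1 = 0
t2 = x4 OR t1 = 0 OR 0 = 0
t3 = t2 XOR x3 = 0 XOR 1 = 1
t4 = x6 XOR t3 = 1 XOR 1 = 0
t5 = t2 AND t3 = 0 AND 1 = 0
t6 = x5 AND t5 = 0 AND 0 = 0
t7 = t4 XOR t6 = 0 XOR 0 = 0
t8 = t2 OR t7 = 0 OR 0 = 0
t9 = NOT t8 = NOT 0 = 1
t10 = t9 OR x1 = 1 OR 1 = 1
So t9 = 1 and t10 = 1.

x1=1 x2=1 x3=1 x4=0 x5=0 x6=1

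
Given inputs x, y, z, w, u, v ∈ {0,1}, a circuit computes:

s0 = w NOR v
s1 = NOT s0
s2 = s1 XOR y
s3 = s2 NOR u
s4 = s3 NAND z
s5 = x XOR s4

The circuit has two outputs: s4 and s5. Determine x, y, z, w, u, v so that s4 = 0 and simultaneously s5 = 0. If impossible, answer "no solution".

x=0, y=0, z=1, w=0, u=0, v=0

Check with x=0, y=0, z=1, w=0, u=0, v=0:
s0 = w NOR v = 0 NOR 0 = 1
s1 = NOT s0 = NOT 1 = 0
s2 = s1 XOR y = 0 XOR 0 = 0
s3 = s2 NOR u = 0 NOR 0 = 1
s4 = s3 NAND z = 1 NAND 1 = 0
s5 = x XOR s4 = 0 XOR 0 = 0
So s4 = 0 and s5 = 0.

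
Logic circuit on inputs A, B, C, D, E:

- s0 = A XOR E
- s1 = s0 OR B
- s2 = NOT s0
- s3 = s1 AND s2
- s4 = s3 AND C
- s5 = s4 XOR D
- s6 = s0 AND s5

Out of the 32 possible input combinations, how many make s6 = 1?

s6 = s0 AND s5 must be 1, so both s0 = 1 and s5 = 1.
s0 = A XOR E must be 1, so A and E differ.
Enumerating the 32 input combinations, 8 give s6 = 1 and 24 give s6 = 0.

8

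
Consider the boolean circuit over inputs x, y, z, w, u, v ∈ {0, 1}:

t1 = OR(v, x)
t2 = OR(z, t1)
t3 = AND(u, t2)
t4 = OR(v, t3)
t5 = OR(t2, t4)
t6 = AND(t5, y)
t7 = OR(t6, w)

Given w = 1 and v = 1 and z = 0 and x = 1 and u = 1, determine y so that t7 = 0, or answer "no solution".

no solution exists

With w = 1 and v = 1 and z = 0 and x = 1 and u = 1 fixed, none of the 2 settings of y give t7 = 0.
For example, with y=1:
t1 = OR(v, x) = OR(1, 1) = 1
t2 = OR(z, t1) = OR(0, 1) = 1
t3 = AND(u, t2) = AND(1, 1) = 1
t4 = OR(v, t3) = OR(1, 1) = 1
t5 = OR(t2, t4) = OR(1, 1) = 1
t6 = AND(t5, y) = AND(1, 1) = 1
t7 = OR(t6, w) = OR(1, 1) = 1
giving t7 = 1 ≠ 0.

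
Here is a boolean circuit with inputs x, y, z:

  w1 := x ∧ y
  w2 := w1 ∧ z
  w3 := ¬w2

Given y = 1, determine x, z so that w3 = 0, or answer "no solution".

Check with y = 1 and x=1, z=1:
w1 = x ∧ y = 1 ∧ 1 = 1
w2 = w1 ∧ z = 1 ∧ 1 = 1
w3 = ¬w2 = ¬1 = 0
So w3 = 0.

x=1, z=1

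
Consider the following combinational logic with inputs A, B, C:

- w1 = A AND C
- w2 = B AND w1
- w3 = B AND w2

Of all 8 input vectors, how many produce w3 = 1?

w3 = B AND w2 must be 1, so both B = 1 and w2 = 1.
w2 = B AND w1 must be 1, so both B = 1 and w1 = 1.
w1 = A AND C must be 1, so both A = 1 and C = 1.
Satisfying assignments:
  A=1, B=1, C=1

1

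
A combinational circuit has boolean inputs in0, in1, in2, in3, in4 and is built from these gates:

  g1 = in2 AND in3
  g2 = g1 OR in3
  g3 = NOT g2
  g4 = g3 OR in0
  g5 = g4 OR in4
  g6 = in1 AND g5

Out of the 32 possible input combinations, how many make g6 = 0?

18

g6 = in1 AND g5 must be 0, so at least one of in1, g5 is 0.
Enumerating the 32 input combinations, 18 give g6 = 0 and 14 give g6 = 1.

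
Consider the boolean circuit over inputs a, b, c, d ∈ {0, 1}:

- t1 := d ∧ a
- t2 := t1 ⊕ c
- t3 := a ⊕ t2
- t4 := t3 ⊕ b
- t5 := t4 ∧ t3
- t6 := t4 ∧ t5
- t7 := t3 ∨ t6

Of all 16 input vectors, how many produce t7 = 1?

t7 = t3 ∨ t6 must be 1, so at least one of t3, t6 is 1.
Enumerating the 16 input combinations, 8 give t7 = 1 and 8 give t7 = 0.

8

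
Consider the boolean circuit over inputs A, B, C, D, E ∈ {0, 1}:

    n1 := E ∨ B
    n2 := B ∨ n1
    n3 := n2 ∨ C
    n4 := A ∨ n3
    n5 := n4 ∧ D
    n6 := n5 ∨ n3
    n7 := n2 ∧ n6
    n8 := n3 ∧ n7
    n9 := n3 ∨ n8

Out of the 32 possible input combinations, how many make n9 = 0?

n9 = n3 ∨ n8 must be 0, so both n3 = 0 and n8 = 0.
n3 = n2 ∨ C must be 0, so both n2 = 0 and C = 0.
n8 = n3 ∧ n7 must be 0, so at least one of n3, n7 is 0.
Satisfying assignments:
  A=0, B=0, C=0, D=0, E=0
  A=0, B=0, C=0, D=1, E=0
  A=1, B=0, C=0, D=0, E=0
  A=1, B=0, C=0, D=1, E=0

4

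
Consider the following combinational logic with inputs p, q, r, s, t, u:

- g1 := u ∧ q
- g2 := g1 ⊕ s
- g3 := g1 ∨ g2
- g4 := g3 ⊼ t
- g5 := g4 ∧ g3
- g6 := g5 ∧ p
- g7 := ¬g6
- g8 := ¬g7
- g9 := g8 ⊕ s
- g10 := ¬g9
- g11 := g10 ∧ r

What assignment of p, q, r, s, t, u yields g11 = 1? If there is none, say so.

p=1, q=1, r=1, s=0, t=1, u=1

Check with p=1, q=1, r=1, s=0, t=1, u=1:
g1 = u ∧ q = 1 ∧ 1 = 1
g2 = g1 ⊕ s = 1 ⊕ 0 = 1
g3 = g1 ∨ g2 = 1 ∨ 1 = 1
g4 = g3 ⊼ t = 1 ⊼ 1 = 0
g5 = g4 ∧ g3 = 0 ∧ 1 = 0
g6 = g5 ∧ p = 0 ∧ 1 = 0
g7 = ¬g6 = ¬0 = 1
g8 = ¬g7 = ¬1 = 0
g9 = g8 ⊕ s = 0 ⊕ 0 = 0
g10 = ¬g9 = ¬0 = 1
g11 = g10 ∧ r = 1 ∧ 1 = 1
So g11 = 1 as required.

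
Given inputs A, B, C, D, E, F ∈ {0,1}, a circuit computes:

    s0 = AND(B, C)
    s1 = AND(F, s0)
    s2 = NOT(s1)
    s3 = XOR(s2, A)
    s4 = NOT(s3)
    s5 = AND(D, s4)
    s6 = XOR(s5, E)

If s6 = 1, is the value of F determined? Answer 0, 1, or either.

either

Both values of F occur among assignments with s6 = 1:
  F=0: A=0, B=0, C=0, D=0, E=1, F=0
  F=1: A=0, B=0, C=0, D=0, E=1, F=1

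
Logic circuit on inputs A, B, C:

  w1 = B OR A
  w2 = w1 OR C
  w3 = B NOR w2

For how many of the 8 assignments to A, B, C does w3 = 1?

1

w3 = B NOR w2 must be 1, so both B = 0 and w2 = 0.
Satisfying assignments:
  A=0, B=0, C=0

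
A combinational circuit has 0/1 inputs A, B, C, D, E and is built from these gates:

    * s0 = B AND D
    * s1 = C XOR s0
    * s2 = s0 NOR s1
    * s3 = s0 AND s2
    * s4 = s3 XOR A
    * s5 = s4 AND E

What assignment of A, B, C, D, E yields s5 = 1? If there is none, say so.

A=1 B=0 C=0 D=0 E=1

Check with A=1 B=0 C=0 D=0 E=1:
s0 = B AND D = 0 AND 0 = 0
s1 = C XOR s0 = 0 XOR 0 = 0
s2 = s0 NOR s1 = 0 NOR 0 = 1
s3 = s0 AND s2 = 0 AND 1 = 0
s4 = s3 XOR A = 0 XOR 1 = 1
s5 = s4 AND E = 1 AND 1 = 1
So s5 = 1 as required.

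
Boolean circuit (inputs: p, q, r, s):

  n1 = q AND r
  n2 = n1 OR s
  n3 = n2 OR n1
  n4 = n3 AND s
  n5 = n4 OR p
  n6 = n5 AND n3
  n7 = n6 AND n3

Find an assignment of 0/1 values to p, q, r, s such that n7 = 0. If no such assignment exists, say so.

p=0, q=1, r=0, s=0

Check with p=0, q=1, r=0, s=0:
n1 = q AND r = 1 AND 0 = 0
n2 = n1 OR s = 0 OR 0 = 0
n3 = n2 OR n1 = 0 OR 0 = 0
n4 = n3 AND s = 0 AND 0 = 0
n5 = n4 OR p = 0 OR 0 = 0
n6 = n5 AND n3 = 0 AND 0 = 0
n7 = n6 AND n3 = 0 AND 0 = 0
So n7 = 0 as required.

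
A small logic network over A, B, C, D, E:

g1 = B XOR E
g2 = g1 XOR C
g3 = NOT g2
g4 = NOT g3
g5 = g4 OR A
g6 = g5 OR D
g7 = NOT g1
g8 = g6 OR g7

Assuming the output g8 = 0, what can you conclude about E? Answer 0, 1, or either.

Both values of E occur among assignments with g8 = 0:
  E=0: A=0, B=1, C=1, D=0, E=0
  E=1: A=0, B=0, C=1, D=0, E=1

either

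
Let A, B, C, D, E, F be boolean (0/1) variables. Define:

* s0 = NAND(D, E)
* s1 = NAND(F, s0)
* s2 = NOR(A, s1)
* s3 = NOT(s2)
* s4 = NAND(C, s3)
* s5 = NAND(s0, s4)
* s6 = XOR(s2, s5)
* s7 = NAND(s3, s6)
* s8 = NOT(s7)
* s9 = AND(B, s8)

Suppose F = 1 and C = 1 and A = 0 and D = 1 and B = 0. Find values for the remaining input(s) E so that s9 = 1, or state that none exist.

no solution exists

With F = 1 and C = 1 and A = 0 and D = 1 and B = 0 fixed, none of the 2 settings of E give s9 = 1.
For example, with E=0:
s0 = NAND(D, E) = NAND(1, 0) = 1
s1 = NAND(F, s0) = NAND(1, 1) = 0
s2 = NOR(A, s1) = NOR(0, 0) = 1
s3 = NOT(s2) = NOT 1 = 0
s4 = NAND(C, s3) = NAND(1, 0) = 1
s5 = NAND(s0, s4) = NAND(1, 1) = 0
s6 = XOR(s2, s5) = XOR(1, 0) = 1
s7 = NAND(s3, s6) = NAND(0, 1) = 1
s8 = NOT(s7) = NOT 1 = 0
s9 = AND(B, s8) = AND(0, 0) = 0
giving s9 = 0 ≠ 1.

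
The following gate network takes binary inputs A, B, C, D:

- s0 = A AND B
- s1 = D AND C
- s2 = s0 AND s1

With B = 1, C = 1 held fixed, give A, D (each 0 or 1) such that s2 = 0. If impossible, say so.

s2 = s0 AND s1 must be 0, so at least one of s0, s1 is 0.
Check with B = 1, C = 1 and A=0, D=1:
s0 = A AND B = 0 AND 1 = 0
s1 = D AND C = 1 AND 1 = 1
s2 = s0 AND s1 = 0 AND 1 = 0
So s2 = 0.

A=0, D=1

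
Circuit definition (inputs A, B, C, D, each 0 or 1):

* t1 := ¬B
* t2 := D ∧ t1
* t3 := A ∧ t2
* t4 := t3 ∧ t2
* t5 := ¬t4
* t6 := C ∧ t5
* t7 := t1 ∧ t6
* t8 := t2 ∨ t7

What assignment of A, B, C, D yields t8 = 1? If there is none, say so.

A=0 B=0 C=0 D=1

t8 = t2 ∨ t7 must be 1, so at least one of t2, t7 is 1.
Check with A=0 B=0 C=0 D=1:
t1 = ¬B = ¬0 = 1
t2 = D ∧ t1 = 1 ∧ 1 = 1
t3 = A ∧ t2 = 0 ∧ 1 = 0
t4 = t3 ∧ t2 = 0 ∧ 1 = 0
t5 = ¬t4 = ¬0 = 1
t6 = C ∧ t5 = 0 ∧ 1 = 0
t7 = t1 ∧ t6 = 1 ∧ 0 = 0
t8 = t2 ∨ t7 = 1 ∨ 0 = 1
So t8 = 1 as required.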